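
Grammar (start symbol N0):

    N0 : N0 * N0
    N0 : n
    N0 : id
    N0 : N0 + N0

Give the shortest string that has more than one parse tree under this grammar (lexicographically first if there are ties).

id * id * id

length 1: no string has ≥2 trees
length 3: no string has ≥2 trees
length 5: id * id * id has 2 parse trees

Two derivations of id * id * id:
  N0 ⇒ N0 * N0 ⇒ N0 * N0 * N0 ⇒ id * N0 * N0 ⇒ id * id * N0 ⇒ id * id * id
  N0 ⇒ N0 * N0 ⇒ id * N0 ⇒ id * N0 * N0 ⇒ id * id * N0 ⇒ id * id * id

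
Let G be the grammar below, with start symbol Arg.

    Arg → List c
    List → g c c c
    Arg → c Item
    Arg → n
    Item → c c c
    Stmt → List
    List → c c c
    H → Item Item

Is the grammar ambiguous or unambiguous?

Ambiguous

Witness: c c c c

Derivation 1: Arg ⇒ List c ⇒ c c c c
Derivation 2: Arg ⇒ c Item ⇒ c c c c

Two distinct leftmost derivations for the same string.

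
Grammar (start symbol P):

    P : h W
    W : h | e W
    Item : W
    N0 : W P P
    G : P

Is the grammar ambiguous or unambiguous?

Unambiguous

Only P, W are reachable from P; ignoring the rest: The reachable rules are right-linear with at most one rule per (nonterminal, next-terminal) pair. Each input token forces the next rule, so parsing is deterministic.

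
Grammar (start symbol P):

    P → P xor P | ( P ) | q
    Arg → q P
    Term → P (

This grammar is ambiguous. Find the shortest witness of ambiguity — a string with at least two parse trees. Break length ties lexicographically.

length 1: no string has ≥2 trees
length 3: no string has ≥2 trees
length 5: q xor q xor q has 2 parse trees

Two derivations of q xor q xor q:
  P ⇒ P xor P ⇒ P xor P xor P ⇒ q xor P xor P ⇒ q xor q xor P ⇒ q xor q xor q
  P ⇒ P xor P ⇒ q xor P ⇒ q xor P xor P ⇒ q xor q xor P ⇒ q xor q xor q

q xor q xor q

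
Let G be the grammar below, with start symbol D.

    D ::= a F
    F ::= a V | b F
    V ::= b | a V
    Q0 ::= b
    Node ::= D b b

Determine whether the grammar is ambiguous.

Unambiguous

(Q0, Node are unreachable from D, so their rules don't affect L(D).) Each reachable nonterminal has at most one production per leading terminal, and all productions are right-linear; the derivation is determined token-by-token.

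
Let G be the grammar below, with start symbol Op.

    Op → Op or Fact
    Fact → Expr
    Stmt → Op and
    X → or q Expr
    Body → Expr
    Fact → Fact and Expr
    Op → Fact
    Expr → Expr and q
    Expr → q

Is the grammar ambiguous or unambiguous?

Witness: q and q

Derivation 1: Op ⇒ Fact ⇒ Expr ⇒ Expr and q ⇒ q and q
Derivation 2: Op ⇒ Fact ⇒ Fact and Expr ⇒ Expr and Expr ⇒ q and Expr ⇒ q and q

Two distinct leftmost derivations for the same string.

Ambiguous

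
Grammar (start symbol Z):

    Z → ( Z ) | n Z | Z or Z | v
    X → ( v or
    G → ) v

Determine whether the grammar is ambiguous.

Ambiguous

Witness: n v or v

Derivation 1: Z ⇒ n Z ⇒ n Z or Z ⇒ n v or Z ⇒ n v or v
Derivation 2: Z ⇒ Z or Z ⇒ n Z or Z ⇒ n v or Z ⇒ n v or v

Two distinct leftmost derivations for the same string.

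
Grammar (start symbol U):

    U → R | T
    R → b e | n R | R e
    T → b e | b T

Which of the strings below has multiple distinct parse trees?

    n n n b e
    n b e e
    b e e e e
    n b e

n b e e

n n n b e: 1 tree
n b e e: 2 trees
b e e e e: 1 tree
n b e: 1 tree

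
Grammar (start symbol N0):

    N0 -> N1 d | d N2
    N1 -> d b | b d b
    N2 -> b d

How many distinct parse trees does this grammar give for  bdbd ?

1

Parse trees for bdbd:
  [N0 [N1 b d b] d]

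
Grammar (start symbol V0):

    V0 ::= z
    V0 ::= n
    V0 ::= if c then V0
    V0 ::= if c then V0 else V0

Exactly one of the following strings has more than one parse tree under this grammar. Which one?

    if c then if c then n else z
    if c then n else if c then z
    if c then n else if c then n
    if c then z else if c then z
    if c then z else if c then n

if c then if c then n else z

if c then if c then n else z: 2 trees
if c then n else if c then z: 1 tree
if c then n else if c then n: 1 tree
if c then z else if c then z: 1 tree
if c then z else if c then n: 1 tree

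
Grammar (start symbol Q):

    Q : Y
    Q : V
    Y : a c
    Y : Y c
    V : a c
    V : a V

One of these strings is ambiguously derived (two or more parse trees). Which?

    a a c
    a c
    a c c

a a c: 1 tree
a c: 2 trees
a c c: 1 tree

a c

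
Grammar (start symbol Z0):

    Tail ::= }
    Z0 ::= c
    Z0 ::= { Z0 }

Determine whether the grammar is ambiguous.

Only Z0 is reachable from Z0; ignoring the rest: L(Z0) is { openⁿ atom closeⁿ : n ≥ 0 }. The bracket depth fixes n, and the derivation is forced at every step.

Unambiguous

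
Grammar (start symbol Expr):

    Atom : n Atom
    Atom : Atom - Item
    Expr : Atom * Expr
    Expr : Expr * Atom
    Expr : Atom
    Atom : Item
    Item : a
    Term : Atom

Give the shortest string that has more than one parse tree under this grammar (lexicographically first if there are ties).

length 1: no string has ≥2 trees
length 2: no string has ≥2 trees
length 3: a * a has 2 parse trees

Two derivations of a * a:
  Expr ⇒ Atom * Expr ⇒ Item * Expr ⇒ a * Expr ⇒ a * Atom ⇒ a * Item ⇒ a * a
  Expr ⇒ Expr * Atom ⇒ Atom * Atom ⇒ Item * Atom ⇒ a * Atom ⇒ a * Item ⇒ a * a

a * a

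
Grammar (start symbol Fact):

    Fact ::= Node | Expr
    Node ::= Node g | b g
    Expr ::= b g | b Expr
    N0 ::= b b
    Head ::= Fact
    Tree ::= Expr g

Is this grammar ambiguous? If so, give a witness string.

Ambiguous

Witness: b g

Derivation 1: Fact ⇒ Node ⇒ b g
Derivation 2: Fact ⇒ Expr ⇒ b g

Two distinct leftmost derivations for the same string.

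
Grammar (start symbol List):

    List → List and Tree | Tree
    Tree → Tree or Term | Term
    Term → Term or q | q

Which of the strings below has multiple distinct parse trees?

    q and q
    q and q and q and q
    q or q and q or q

q or q and q or q

q and q: 1 tree
q and q and q and q: 1 tree
q or q and q or q: 4 trees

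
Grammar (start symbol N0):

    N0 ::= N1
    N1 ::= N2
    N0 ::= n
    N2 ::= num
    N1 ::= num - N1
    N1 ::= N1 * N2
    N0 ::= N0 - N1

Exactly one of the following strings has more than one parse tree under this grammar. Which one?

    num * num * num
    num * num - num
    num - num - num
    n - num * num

num * num * num: 1 tree
num * num - num: 1 tree
num - num - num: 4 trees
n - num * num: 1 tree

num - num - num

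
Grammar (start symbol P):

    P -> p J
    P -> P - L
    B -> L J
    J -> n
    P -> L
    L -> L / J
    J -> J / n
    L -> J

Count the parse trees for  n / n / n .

4

Parse trees for n / n / n:
  [P [L [L [J n]] / [J [J n] / n]]]
  [P [L [L [L [J n]] / [J n]] / [J n]]]
  [P [L [L [J [J n] / n]] / [J n]]]
  [P [L [J [J [J n] / n] / n]]]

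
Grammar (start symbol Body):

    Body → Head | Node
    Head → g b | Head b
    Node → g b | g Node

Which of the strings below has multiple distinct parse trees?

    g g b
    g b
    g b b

g b

g g b: 1 tree
g b: 2 trees
g b b: 1 tree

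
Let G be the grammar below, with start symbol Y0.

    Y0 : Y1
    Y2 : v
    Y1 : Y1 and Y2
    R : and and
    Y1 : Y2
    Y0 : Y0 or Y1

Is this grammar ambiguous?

Unambiguous

(R is unreachable from Y0, so its rules don't affect L(Y0).) The grammar is stratified — Y0 handles 'or' (left-recursive), Y1 handles 'and', Y2 atoms. Each operator has a fixed associativity and precedence level, so every string has one parse.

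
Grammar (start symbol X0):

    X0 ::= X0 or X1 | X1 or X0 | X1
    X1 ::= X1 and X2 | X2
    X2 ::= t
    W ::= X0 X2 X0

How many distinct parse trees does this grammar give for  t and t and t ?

1

Parse trees for t and t and t:
  [X0 [X1 [X1 [X1 [X2 t]] and [X2 t]] and [X2 t]]]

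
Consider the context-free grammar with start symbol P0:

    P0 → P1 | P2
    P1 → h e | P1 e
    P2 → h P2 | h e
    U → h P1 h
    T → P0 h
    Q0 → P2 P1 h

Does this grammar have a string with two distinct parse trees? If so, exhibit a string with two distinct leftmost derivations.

Ambiguous

Witness: h e

Derivation 1: P0 ⇒ P1 ⇒ h e
Derivation 2: P0 ⇒ P2 ⇒ h e

Two distinct leftmost derivations for the same string.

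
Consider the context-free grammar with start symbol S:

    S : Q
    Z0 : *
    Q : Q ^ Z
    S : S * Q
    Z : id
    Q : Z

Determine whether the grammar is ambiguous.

Unambiguous

(Z0 is unreachable from S, so its rules don't affect L(S).) The grammar is stratified — S handles '*' (left-recursive), Q handles '^', Z atoms. Each operator has a fixed associativity and precedence level, so every string has one parse.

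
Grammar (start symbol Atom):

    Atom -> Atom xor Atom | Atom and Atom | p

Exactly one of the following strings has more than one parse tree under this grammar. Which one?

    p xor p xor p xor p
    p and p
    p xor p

p xor p xor p xor p: 5 trees
p and p: 1 tree
p xor p: 1 tree

p xor p xor p xor p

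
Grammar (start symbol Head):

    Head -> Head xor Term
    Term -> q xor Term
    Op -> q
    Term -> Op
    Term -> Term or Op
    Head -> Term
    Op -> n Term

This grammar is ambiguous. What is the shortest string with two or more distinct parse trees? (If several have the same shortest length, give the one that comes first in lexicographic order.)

q xor q

length 1: no string has ≥2 trees
length 2: no string has ≥2 trees
length 3: q xor q has 2 parse trees

Two derivations of q xor q:
  Head ⇒ Head xor Term ⇒ Term xor Term ⇒ Op xor Term ⇒ q xor Term ⇒ q xor Op ⇒ q xor q
  Head ⇒ Term ⇒ q xor Term ⇒ q xor Op ⇒ q xor q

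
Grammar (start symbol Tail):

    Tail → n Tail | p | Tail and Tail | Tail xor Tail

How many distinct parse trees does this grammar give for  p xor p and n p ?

Parse trees for p xor p and n p:
  [Tail [Tail [Tail p] xor [Tail p]] and [Tail n [Tail p]]]
  [Tail [Tail p] xor [Tail [Tail p] and [Tail n [Tail p]]]]

2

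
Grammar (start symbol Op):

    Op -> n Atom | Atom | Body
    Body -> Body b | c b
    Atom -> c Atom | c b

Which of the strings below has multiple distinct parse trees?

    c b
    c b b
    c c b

c b: 2 trees
c b b: 1 tree
c c b: 1 tree

c b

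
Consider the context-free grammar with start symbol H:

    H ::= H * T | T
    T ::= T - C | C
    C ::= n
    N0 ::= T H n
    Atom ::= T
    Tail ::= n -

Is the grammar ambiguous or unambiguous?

Only H, T, C are reachable from H; ignoring the rest: The grammar is stratified — H handles '*' (left-recursive), T handles '-', C atoms. Each operator has a fixed associativity and precedence level, so every string has one parse.

Unambiguous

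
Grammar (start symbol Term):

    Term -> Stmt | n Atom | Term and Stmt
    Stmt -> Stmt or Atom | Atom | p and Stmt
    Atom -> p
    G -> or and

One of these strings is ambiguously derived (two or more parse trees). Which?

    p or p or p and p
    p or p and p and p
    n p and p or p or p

p or p or p and p: 1 tree
p or p and p and p: 2 trees
n p and p or p or p: 1 tree

p or p and p and p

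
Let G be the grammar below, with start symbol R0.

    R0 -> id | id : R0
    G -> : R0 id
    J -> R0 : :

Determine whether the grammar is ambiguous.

(G, J are unreachable from R0, so their rules don't affect L(R0).) Right-recursive list with a separator: after each atom, whether the separator follows determines the rule. One parse per string.

Unambiguous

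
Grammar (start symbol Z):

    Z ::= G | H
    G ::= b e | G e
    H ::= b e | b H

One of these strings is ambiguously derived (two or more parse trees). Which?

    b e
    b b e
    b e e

b e

b e: 2 trees
b b e: 1 tree
b e e: 1 tree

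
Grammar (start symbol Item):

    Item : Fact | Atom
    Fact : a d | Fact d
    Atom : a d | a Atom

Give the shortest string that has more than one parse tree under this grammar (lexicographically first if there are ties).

a d

length 2: a d has 2 parse trees

Two derivations of a d:
  Item ⇒ Fact ⇒ a d
  Item ⇒ Atom ⇒ a d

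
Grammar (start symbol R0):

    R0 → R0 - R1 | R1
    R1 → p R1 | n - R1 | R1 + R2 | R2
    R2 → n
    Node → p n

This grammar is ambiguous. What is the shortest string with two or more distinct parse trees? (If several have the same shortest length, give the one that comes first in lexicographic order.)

length 1: no string has ≥2 trees
length 2: no string has ≥2 trees
length 3: n - n has 2 parse trees

Two derivations of n - n:
  R0 ⇒ R0 - R1 ⇒ R1 - R1 ⇒ R2 - R1 ⇒ n - R1 ⇒ n - R2 ⇒ n - n
  R0 ⇒ R1 ⇒ n - R1 ⇒ n - R2 ⇒ n - n

n - n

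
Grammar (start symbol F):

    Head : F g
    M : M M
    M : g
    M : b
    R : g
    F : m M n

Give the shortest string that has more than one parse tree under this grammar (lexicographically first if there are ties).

length 3: no string has ≥2 trees
length 4: no string has ≥2 trees
length 5: m b b b n has 2 parse trees

Two derivations of m b b b n:
  F ⇒ m M n ⇒ m M M n ⇒ m M M M n ⇒ m b M M n ⇒ m b b M n ⇒ m b b b n
  F ⇒ m M n ⇒ m M M n ⇒ m b M n ⇒ m b M M n ⇒ m b b M n ⇒ m b b b n

m b b b n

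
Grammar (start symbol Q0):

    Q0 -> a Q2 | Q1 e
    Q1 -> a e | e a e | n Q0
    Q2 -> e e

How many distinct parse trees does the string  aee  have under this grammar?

Parse trees for aee:
  [Q0 a [Q2 e e]]
  [Q0 [Q1 a e] e]

2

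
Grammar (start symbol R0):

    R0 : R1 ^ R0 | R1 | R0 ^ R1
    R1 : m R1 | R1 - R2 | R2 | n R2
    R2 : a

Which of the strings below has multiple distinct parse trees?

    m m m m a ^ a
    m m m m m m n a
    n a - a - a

m m m m a ^ a: 2 trees
m m m m m m n a: 1 tree
n a - a - a: 1 tree

m m m m a ^ a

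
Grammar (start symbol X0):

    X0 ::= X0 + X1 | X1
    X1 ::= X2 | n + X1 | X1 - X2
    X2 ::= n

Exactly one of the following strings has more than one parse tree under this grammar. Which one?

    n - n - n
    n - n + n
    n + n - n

n + n - n

n - n - n: 1 tree
n - n + n: 1 tree
n + n - n: 3 trees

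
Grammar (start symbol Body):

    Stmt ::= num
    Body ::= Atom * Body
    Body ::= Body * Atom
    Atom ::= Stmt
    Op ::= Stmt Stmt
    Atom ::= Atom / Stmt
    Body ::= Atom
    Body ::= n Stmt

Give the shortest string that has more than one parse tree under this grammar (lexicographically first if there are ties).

length 1: no string has ≥2 trees
length 2: no string has ≥2 trees
length 3: num * num has 2 parse trees

Two derivations of num * num:
  Body ⇒ Atom * Body ⇒ Stmt * Body ⇒ num * Body ⇒ num * Atom ⇒ num * Stmt ⇒ num * num
  Body ⇒ Body * Atom ⇒ Atom * Atom ⇒ Stmt * Atom ⇒ num * Atom ⇒ num * Stmt ⇒ num * num

num * num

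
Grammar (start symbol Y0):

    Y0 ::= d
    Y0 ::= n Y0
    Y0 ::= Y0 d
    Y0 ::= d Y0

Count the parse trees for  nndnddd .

22

Parse trees for nndnddd (showing first 6 of 22):
  [Y0 n [Y0 n [Y0 [Y0 [Y0 d [Y0 n [Y0 d]]] d] d]]]
  [Y0 n [Y0 n [Y0 [Y0 d [Y0 n [Y0 [Y0 d] d]]] d]]]
  [Y0 n [Y0 n [Y0 [Y0 d [Y0 n [Y0 d [Y0 d]]]] d]]]
  [Y0 n [Y0 n [Y0 [Y0 d [Y0 [Y0 n [Y0 d]] d]] d]]]
  [Y0 n [Y0 n [Y0 d [Y0 n [Y0 [Y0 [Y0 d] d] d]]]]]
  [Y0 n [Y0 n [Y0 d [Y0 n [Y0 [Y0 d [Y0 d]] d]]]]]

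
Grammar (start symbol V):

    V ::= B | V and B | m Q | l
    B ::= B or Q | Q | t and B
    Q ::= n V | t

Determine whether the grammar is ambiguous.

Witness: t and t

Derivation 1: V ⇒ B ⇒ t and B ⇒ t and Q ⇒ t and t
Derivation 2: V ⇒ V and B ⇒ B and B ⇒ Q and B ⇒ t and B ⇒ t and Q ⇒ t and t

Two distinct leftmost derivations for the same string.

Ambiguous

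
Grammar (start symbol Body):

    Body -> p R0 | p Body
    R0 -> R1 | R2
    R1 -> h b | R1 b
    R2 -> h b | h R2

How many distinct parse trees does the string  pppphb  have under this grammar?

Parse trees for pppphb:
  [Body p [Body p [Body p [Body p [R0 [R1 h b]]]]]]
  [Body p [Body p [Body p [Body p [R0 [R2 h b]]]]]]

2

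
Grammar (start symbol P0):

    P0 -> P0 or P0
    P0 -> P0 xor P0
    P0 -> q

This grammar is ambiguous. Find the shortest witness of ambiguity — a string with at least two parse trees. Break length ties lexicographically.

length 1: no string has ≥2 trees
length 3: no string has ≥2 trees
length 5: q or q or q has 2 parse trees

Two derivations of q or q or q:
  P0 ⇒ P0 or P0 ⇒ P0 or P0 or P0 ⇒ q or P0 or P0 ⇒ q or q or P0 ⇒ q or q or q
  P0 ⇒ P0 or P0 ⇒ q or P0 ⇒ q or P0 or P0 ⇒ q or q or P0 ⇒ q or q or q

q or q or q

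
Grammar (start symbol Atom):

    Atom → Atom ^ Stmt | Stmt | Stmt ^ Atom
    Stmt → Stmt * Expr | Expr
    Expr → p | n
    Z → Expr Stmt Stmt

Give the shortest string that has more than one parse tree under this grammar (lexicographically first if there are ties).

n ^ n

length 1: no string has ≥2 trees
length 3: n ^ n has 2 parse trees

Two derivations of n ^ n:
  Atom ⇒ Atom ^ Stmt ⇒ Stmt ^ Stmt ⇒ Expr ^ Stmt ⇒ n ^ Stmt ⇒ n ^ Expr ⇒ n ^ n
  Atom ⇒ Stmt ^ Atom ⇒ Expr ^ Atom ⇒ n ^ Atom ⇒ n ^ Stmt ⇒ n ^ Expr ⇒ n ^ n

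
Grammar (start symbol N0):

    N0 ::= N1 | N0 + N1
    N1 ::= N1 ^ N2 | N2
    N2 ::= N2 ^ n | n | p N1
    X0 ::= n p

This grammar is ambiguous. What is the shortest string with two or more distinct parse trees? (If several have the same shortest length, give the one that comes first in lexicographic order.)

length 1: no string has ≥2 trees
length 2: no string has ≥2 trees
length 3: n ^ n has 2 parse trees

Two derivations of n ^ n:
  N0 ⇒ N1 ⇒ N1 ^ N2 ⇒ N2 ^ N2 ⇒ n ^ N2 ⇒ n ^ n
  N0 ⇒ N1 ⇒ N2 ⇒ N2 ^ n ⇒ n ^ n

n ^ n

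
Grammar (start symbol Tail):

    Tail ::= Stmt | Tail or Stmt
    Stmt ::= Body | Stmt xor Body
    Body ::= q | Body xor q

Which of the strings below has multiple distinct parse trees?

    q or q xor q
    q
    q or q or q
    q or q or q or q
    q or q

q or q xor q

q or q xor q: 2 trees
q: 1 tree
q or q or q: 1 tree
q or q or q or q: 1 tree
q or q: 1 tree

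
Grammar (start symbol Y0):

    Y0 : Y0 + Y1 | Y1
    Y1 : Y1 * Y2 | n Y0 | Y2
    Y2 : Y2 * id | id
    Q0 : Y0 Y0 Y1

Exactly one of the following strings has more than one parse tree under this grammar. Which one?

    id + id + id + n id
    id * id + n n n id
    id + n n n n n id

id + id + id + n id: 1 tree
id * id + n n n id: 2 trees
id + n n n n n id: 1 tree

id * id + n n n id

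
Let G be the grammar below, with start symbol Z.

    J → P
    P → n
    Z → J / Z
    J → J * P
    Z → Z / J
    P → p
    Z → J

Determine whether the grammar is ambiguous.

Ambiguous

Witness: n / n

Derivation 1: Z ⇒ J / Z ⇒ P / Z ⇒ n / Z ⇒ n / J ⇒ n / P ⇒ n / n
Derivation 2: Z ⇒ Z / J ⇒ J / J ⇒ P / J ⇒ n / J ⇒ n / P ⇒ n / n

Two distinct leftmost derivations for the same string.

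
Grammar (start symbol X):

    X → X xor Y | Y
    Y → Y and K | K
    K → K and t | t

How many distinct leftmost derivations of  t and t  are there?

Parse trees for t and t:
  [X [Y [Y [K t]] and [K t]]]
  [X [Y [K [K t] and t]]]

2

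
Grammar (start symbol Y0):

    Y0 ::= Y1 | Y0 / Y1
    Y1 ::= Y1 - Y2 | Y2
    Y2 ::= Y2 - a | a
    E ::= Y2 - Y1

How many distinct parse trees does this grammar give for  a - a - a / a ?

Parse trees for a - a - a / a:
  [Y0 [Y0 [Y1 [Y1 [Y2 a]] - [Y2 [Y2 a] - a]]] / [Y1 [Y2 a]]]
  [Y0 [Y0 [Y1 [Y1 [Y1 [Y2 a]] - [Y2 a]] - [Y2 a]]] / [Y1 [Y2 a]]]
  [Y0 [Y0 [Y1 [Y1 [Y2 [Y2 a] - a]] - [Y2 a]]] / [Y1 [Y2 a]]]
  [Y0 [Y0 [Y1 [Y2 [Y2 [Y2 a] - a] - a]]] / [Y1 [Y2 a]]]

4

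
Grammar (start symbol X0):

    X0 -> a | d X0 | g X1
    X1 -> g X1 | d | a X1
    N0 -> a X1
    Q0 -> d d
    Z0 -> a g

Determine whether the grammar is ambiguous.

Unambiguous

Only X0, X1 are reachable from X0; ignoring the rest: The reachable rules are right-linear with at most one rule per (nonterminal, next-terminal) pair. Each input token forces the next rule, so parsing is deterministic.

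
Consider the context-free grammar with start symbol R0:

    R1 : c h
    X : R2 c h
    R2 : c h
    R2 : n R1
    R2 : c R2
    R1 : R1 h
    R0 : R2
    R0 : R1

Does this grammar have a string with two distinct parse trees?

Ambiguous

Witness: c h

Derivation 1: R0 ⇒ R2 ⇒ c h
Derivation 2: R0 ⇒ R1 ⇒ c h

Two distinct leftmost derivations for the same string.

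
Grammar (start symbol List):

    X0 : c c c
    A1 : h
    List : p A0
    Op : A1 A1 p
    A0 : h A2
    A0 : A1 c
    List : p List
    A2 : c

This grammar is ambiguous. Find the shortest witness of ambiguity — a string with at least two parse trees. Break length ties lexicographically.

p h c

length 3: p h c has 2 parse trees

Two derivations of p h c:
  List ⇒ p A0 ⇒ p h A2 ⇒ p h c
  List ⇒ p A0 ⇒ p A1 c ⇒ p h c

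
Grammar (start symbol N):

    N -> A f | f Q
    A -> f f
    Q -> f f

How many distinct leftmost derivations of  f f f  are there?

Parse trees for f f f:
  [N [A f f] f]
  [N f [Q f f]]

2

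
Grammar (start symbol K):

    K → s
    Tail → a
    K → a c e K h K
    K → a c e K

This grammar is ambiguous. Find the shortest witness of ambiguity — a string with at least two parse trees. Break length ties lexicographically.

length 1: no string has ≥2 trees
length 4: no string has ≥2 trees
length 6: no string has ≥2 trees
length 7: no string has ≥2 trees
length 9: a c e a c e s h s has 2 parse trees

Two derivations of a c e a c e s h s:
  K ⇒ a c e K h K ⇒ a c e a c e K h K ⇒ a c e a c e s h K ⇒ a c e a c e s h s
  K ⇒ a c e K ⇒ a c e a c e K h K ⇒ a c e a c e s h K ⇒ a c e a c e s h s

a c e a c e s h s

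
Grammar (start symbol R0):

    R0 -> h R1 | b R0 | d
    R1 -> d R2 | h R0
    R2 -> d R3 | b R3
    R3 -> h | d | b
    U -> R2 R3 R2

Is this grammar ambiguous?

Only R0, R1, R2, R3 are reachable from R0; ignoring the rest: Each reachable nonterminal has at most one production per leading terminal, and all productions are right-linear; the derivation is determined token-by-token.

Unambiguous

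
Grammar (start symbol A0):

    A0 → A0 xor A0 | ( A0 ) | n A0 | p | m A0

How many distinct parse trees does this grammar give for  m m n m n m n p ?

Parse trees for m m n m n m n p:
  [A0 m [A0 m [A0 n [A0 m [A0 n [A0 m [A0 n [A0 p]]]]]]]]

1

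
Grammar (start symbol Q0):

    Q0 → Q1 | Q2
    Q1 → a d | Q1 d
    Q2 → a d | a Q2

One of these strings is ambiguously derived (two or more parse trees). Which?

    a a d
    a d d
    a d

a a d: 1 tree
a d d: 1 tree
a d: 2 trees

a d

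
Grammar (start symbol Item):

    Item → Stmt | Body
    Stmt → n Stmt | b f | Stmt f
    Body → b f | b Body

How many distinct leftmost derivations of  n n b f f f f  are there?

Parse trees for n n b f f f f (showing first 6 of 10):
  [Item [Stmt n [Stmt n [Stmt [Stmt [Stmt [Stmt b f] f] f] f]]]]
  [Item [Stmt n [Stmt [Stmt n [Stmt [Stmt [Stmt b f] f] f]] f]]]
  [Item [Stmt n [Stmt [Stmt [Stmt n [Stmt [Stmt b f] f]] f] f]]]
  [Item [Stmt n [Stmt [Stmt [Stmt [Stmt n [Stmt b f]] f] f] f]]]
  [Item [Stmt [Stmt n [Stmt n [Stmt [Stmt [Stmt b f] f] f]]] f]]
  [Item [Stmt [Stmt n [Stmt [Stmt n [Stmt [Stmt b f] f]] f]] f]]

10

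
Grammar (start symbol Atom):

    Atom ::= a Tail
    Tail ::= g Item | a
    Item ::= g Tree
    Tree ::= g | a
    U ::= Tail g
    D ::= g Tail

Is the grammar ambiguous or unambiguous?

Unambiguous

(U, D are unreachable from Atom, so their rules don't affect L(Atom).) Restricted to the reachable nonterminals, every rule has the form A → t or A → t B, and no two rules for the same A share a first terminal. The grammar encodes a DFA — one run per string.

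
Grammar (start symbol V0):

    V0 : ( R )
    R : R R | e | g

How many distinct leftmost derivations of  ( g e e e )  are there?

5

Parse trees for ( g e e e ):
  [V0 ( [R [R g] [R [R e] [R [R e] [R e]]]] )]
  [V0 ( [R [R g] [R [R [R e] [R e]] [R e]]] )]
  [V0 ( [R [R [R g] [R e]] [R [R e] [R e]]] )]
  [V0 ( [R [R [R g] [R [R e] [R e]]] [R e]] )]
  [V0 ( [R [R [R [R g] [R e]] [R e]] [R e]] )]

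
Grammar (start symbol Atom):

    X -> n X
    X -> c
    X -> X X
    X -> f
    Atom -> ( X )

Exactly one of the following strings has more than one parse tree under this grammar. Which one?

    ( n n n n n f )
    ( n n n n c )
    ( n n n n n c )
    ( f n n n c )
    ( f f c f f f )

( n n n n n f ): 1 tree
( n n n n c ): 1 tree
( n n n n n c ): 1 tree
( f n n n c ): 1 tree
( f f c f f f ): 42 trees

( f f c f f f )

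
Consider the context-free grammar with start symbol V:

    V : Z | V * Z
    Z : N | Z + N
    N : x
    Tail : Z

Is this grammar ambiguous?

Only V, Z, N are reachable from V; ignoring the rest: The grammar is stratified — V handles '*' (left-recursive), Z handles '+', N atoms. Each operator has a fixed associativity and precedence level, so every string has one parse.

Unambiguous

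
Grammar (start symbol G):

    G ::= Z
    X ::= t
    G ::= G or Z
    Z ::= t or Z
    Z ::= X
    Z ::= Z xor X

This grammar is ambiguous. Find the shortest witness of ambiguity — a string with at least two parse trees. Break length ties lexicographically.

t or t

length 1: no string has ≥2 trees
length 3: t or t has 2 parse trees

Two derivations of t or t:
  G ⇒ Z ⇒ t or Z ⇒ t or X ⇒ t or t
  G ⇒ G or Z ⇒ Z or Z ⇒ X or Z ⇒ t or Z ⇒ t or X ⇒ t or t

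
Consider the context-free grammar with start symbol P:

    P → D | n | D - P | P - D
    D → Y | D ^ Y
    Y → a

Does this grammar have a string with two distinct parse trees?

Ambiguous

Witness: a - a

Derivation 1: P ⇒ D - P ⇒ Y - P ⇒ a - P ⇒ a - D ⇒ a - Y ⇒ a - a
Derivation 2: P ⇒ P - D ⇒ D - D ⇒ Y - D ⇒ a - D ⇒ a - Y ⇒ a - a

Two distinct leftmost derivations for the same string.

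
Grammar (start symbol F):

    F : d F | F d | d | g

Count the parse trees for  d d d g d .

Parse trees for d d d g d:
  [F d [F d [F d [F [F g] d]]]]
  [F d [F d [F [F d [F g]] d]]]
  [F d [F [F d [F d [F g]]] d]]
  [F [F d [F d [F d [F g]]]] d]

4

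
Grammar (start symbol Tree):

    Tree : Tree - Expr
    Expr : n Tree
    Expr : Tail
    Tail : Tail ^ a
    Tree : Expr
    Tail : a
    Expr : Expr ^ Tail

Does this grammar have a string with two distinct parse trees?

Witness: a ^ a

Derivation 1: Tree ⇒ Expr ⇒ Tail ⇒ Tail ^ a ⇒ a ^ a
Derivation 2: Tree ⇒ Expr ⇒ Expr ^ Tail ⇒ Tail ^ Tail ⇒ a ^ Tail ⇒ a ^ a

Two distinct leftmost derivations for the same string.

Ambiguous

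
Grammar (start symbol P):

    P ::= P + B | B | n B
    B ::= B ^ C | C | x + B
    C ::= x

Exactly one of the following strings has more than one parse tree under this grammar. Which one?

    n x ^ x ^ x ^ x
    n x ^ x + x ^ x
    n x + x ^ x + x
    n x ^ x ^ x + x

n x ^ x ^ x ^ x: 1 tree
n x ^ x + x ^ x: 1 tree
n x + x ^ x + x: 3 trees
n x ^ x ^ x + x: 1 tree

n x + x ^ x + x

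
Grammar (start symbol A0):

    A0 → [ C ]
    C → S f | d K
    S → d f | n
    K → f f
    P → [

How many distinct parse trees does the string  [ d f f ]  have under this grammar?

2

Parse trees for [ d f f ]:
  [A0 [ [C [S d f] f] ]]
  [A0 [ [C d [K f f]] ]]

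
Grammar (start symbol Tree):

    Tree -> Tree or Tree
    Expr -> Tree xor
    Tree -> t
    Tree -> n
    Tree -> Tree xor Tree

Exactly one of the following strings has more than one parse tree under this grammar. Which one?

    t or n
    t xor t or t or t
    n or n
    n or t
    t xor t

t or n: 1 tree
t xor t or t or t: 5 trees
n or n: 1 tree
n or t: 1 tree
t xor t: 1 tree

t xor t or t or t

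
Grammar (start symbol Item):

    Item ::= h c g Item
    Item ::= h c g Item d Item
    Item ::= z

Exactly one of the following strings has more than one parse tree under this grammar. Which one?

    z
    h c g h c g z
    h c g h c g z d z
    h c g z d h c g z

z: 1 tree
h c g h c g z: 1 tree
h c g h c g z d z: 2 trees
h c g z d h c g z: 1 tree

h c g h c g z d z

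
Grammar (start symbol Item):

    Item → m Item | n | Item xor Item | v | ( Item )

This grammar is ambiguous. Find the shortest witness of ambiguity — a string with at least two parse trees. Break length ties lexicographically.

length 1: no string has ≥2 trees
length 2: no string has ≥2 trees
length 3: no string has ≥2 trees
length 4: m n xor n has 2 parse trees

Two derivations of m n xor n:
  Item ⇒ m Item ⇒ m Item xor Item ⇒ m n xor Item ⇒ m n xor n
  Item ⇒ Item xor Item ⇒ m Item xor Item ⇒ m n xor Item ⇒ m n xor n

m n xor n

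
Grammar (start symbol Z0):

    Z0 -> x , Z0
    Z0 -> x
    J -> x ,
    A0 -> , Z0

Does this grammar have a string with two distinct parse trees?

Unambiguous

Only Z0 is reachable from Z0; ignoring the rest: Right-recursive list with a separator: after each atom, whether the separator follows determines the rule. One parse per string.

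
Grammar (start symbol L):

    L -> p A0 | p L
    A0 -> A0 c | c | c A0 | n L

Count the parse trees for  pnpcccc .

Parse trees for pnpcccc (showing first 6 of 15):
  [L p [A0 [A0 [A0 [A0 n [L p [A0 c]]] c] c] c]]
  [L p [A0 [A0 [A0 n [L p [A0 [A0 c] c]]] c] c]]
  [L p [A0 [A0 [A0 n [L p [A0 c [A0 c]]]] c] c]]
  [L p [A0 [A0 n [L p [A0 [A0 [A0 c] c] c]]] c]]
  [L p [A0 [A0 n [L p [A0 [A0 c [A0 c]] c]]] c]]
  [L p [A0 [A0 n [L p [A0 c [A0 [A0 c] c]]]] c]]

15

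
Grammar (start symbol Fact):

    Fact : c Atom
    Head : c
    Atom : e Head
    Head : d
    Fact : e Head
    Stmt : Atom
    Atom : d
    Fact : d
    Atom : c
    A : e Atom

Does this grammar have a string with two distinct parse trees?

Only Fact, Atom, Head are reachable from Fact; ignoring the rest: Each reachable nonterminal has at most one production per leading terminal, and all productions are right-linear; the derivation is determined token-by-token.

Unambiguous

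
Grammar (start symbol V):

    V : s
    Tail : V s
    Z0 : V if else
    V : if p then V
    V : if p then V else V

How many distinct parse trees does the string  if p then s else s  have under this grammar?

Parse trees for if p then s else s:
  [V if p then [V s] else [V s]]

1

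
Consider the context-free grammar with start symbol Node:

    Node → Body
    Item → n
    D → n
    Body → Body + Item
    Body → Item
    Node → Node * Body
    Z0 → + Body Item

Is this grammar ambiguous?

(D, Z0 are unreachable from Node, so their rules don't affect L(Node).) This is a standard precedence ladder (Node over Body over Item), with each level left-recursive on its own operator ('*' at Node, '+' at Body). That structure is LR(1), hence unambiguous.

Unambiguous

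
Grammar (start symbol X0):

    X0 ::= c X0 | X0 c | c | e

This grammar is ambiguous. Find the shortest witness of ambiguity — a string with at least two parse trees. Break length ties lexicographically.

c c

length 1: no string has ≥2 trees
length 2: c c has 2 parse trees

Two derivations of c c:
  X0 ⇒ c X0 ⇒ c c
  X0 ⇒ X0 c ⇒ c c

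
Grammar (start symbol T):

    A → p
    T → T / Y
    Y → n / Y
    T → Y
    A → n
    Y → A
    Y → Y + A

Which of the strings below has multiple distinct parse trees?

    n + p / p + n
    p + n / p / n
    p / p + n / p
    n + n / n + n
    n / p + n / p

n / p + n / p

n + p / p + n: 1 tree
p + n / p / n: 1 tree
p / p + n / p: 1 tree
n + n / n + n: 1 tree
n / p + n / p: 3 trees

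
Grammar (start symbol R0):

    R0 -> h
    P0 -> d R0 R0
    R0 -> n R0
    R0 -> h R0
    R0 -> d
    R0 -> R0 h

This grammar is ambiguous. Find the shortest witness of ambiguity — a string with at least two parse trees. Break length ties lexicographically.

length 1: no string has ≥2 trees
length 2: h h has 2 parse trees

Two derivations of h h:
  R0 ⇒ h R0 ⇒ h h
  R0 ⇒ R0 h ⇒ h h

h h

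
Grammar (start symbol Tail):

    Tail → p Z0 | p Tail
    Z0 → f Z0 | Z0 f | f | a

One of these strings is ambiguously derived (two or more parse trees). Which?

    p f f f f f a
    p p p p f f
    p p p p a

p p p p f f

p f f f f f a: 1 tree
p p p p f f: 2 trees
p p p p a: 1 tree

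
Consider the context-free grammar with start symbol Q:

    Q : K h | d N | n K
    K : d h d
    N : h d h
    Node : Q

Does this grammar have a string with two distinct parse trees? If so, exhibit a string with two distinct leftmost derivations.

Ambiguous

Witness: d h d h

Derivation 1: Q ⇒ K h ⇒ d h d h
Derivation 2: Q ⇒ d N ⇒ d h d h

Two distinct leftmost derivations for the same string.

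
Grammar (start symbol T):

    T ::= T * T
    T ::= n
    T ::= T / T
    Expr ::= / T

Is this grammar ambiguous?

Ambiguous

Witness: n * n * n

Derivation 1: T ⇒ T * T ⇒ T * T * T ⇒ n * T * T ⇒ n * n * T ⇒ n * n * n
Derivation 2: T ⇒ T * T ⇒ n * T ⇒ n * T * T ⇒ n * n * T ⇒ n * n * n

Two distinct leftmost derivations for the same string.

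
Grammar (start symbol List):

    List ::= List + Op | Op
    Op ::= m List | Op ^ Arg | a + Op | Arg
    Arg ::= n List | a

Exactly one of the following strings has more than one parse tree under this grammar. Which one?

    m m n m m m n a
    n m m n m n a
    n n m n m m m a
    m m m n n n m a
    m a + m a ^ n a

m a + m a ^ n a

m m n m m m n a: 1 tree
n m m n m n a: 1 tree
n n m n m m m a: 1 tree
m m m n n n m a: 1 tree
m a + m a ^ n a: 9 trees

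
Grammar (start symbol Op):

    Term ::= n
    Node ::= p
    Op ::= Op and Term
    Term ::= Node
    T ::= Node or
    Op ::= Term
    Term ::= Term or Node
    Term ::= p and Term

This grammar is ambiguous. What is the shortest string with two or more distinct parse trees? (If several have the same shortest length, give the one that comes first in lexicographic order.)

length 1: no string has ≥2 trees
length 3: p and n has 2 parse trees

Two derivations of p and n:
  Op ⇒ Op and Term ⇒ Term and Term ⇒ Node and Term ⇒ p and Term ⇒ p and n
  Op ⇒ Term ⇒ p and Term ⇒ p and n

p and n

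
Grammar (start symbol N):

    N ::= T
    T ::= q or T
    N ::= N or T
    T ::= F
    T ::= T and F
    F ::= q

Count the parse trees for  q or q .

2

Parse trees for q or q:
  [N [T q or [T [F q]]]]
  [N [N [T [F q]]] or [T [F q]]]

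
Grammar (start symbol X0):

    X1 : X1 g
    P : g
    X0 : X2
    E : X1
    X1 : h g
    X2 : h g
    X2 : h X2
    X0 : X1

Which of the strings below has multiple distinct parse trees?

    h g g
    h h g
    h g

h g g: 1 tree
h h g: 1 tree
h g: 2 trees

h g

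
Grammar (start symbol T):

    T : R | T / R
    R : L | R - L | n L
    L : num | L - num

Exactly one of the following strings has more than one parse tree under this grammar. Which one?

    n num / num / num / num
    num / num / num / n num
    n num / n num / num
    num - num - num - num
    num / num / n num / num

num - num - num - num

n num / num / num / num: 1 tree
num / num / num / n num: 1 tree
n num / n num / num: 1 tree
num - num - num - num: 8 trees
num / num / n num / num: 1 tree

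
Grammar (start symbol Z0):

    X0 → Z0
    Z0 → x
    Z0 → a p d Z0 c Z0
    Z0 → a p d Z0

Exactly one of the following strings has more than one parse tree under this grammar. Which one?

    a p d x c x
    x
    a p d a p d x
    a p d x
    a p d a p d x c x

a p d x c x: 1 tree
x: 1 tree
a p d a p d x: 1 tree
a p d x: 1 tree
a p d a p d x c x: 2 trees

a p d a p d x c x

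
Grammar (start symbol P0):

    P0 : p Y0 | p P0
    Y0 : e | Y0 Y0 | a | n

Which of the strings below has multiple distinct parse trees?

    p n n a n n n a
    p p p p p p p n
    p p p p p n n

p n n a n n n a

p n n a n n n a: 132 trees
p p p p p p p n: 1 tree
p p p p p n n: 1 tree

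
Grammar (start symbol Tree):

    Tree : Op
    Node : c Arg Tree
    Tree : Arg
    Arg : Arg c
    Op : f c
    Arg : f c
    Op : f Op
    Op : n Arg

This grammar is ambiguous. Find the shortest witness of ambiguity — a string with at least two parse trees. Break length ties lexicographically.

length 2: f c has 2 parse trees

Two derivations of f c:
  Tree ⇒ Op ⇒ f c
  Tree ⇒ Arg ⇒ f c

f c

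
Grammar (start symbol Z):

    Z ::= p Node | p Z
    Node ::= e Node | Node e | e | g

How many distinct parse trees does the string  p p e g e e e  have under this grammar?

Parse trees for p p e g e e e:
  [Z p [Z p [Node e [Node [Node [Node [Node g] e] e] e]]]]
  [Z p [Z p [Node [Node e [Node [Node [Node g] e] e]] e]]]
  [Z p [Z p [Node [Node [Node e [Node [Node g] e]] e] e]]]
  [Z p [Z p [Node [Node [Node [Node e [Node g]] e] e] e]]]

4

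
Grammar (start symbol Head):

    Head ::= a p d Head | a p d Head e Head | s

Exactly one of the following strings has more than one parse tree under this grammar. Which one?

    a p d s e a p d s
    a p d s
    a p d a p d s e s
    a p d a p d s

a p d a p d s e s

a p d s e a p d s: 1 tree
a p d s: 1 tree
a p d a p d s e s: 2 trees
a p d a p d s: 1 tree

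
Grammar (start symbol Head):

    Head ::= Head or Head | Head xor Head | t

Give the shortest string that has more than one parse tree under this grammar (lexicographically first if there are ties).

length 1: no string has ≥2 trees
length 3: no string has ≥2 trees
length 5: t or t or t has 2 parse trees

Two derivations of t or t or t:
  Head ⇒ Head or Head ⇒ Head or Head or Head ⇒ t or Head or Head ⇒ t or t or Head ⇒ t or t or t
  Head ⇒ Head or Head ⇒ t or Head ⇒ t or Head or Head ⇒ t or t or Head ⇒ t or t or t

t or t or t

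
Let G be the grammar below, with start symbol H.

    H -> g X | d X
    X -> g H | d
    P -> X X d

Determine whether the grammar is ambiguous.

Unambiguous

(P is unreachable from H, so its rules don't affect L(H).) Each reachable nonterminal has at most one production per leading terminal, and all productions are right-linear; the derivation is determined token-by-token.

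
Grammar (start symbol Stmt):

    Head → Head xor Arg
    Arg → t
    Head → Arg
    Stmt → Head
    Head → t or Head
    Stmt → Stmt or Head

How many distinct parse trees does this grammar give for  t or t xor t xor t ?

Parse trees for t or t xor t xor t:
  [Stmt [Head [Head [Head t or [Head [Arg t]]] xor [Arg t]] xor [Arg t]]]
  [Stmt [Head [Head t or [Head [Head [Arg t]] xor [Arg t]]] xor [Arg t]]]
  [Stmt [Head t or [Head [Head [Head [Arg t]] xor [Arg t]] xor [Arg t]]]]
  [Stmt [Stmt [Head [Arg t]]] or [Head [Head [Head [Arg t]] xor [Arg t]] xor [Arg t]]]

4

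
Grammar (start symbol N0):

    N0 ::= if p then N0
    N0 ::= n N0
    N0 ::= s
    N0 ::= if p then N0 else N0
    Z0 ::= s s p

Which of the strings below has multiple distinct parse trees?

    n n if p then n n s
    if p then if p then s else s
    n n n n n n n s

if p then if p then s else s

n n if p then n n s: 1 tree
if p then if p then s else s: 2 trees
n n n n n n n s: 1 tree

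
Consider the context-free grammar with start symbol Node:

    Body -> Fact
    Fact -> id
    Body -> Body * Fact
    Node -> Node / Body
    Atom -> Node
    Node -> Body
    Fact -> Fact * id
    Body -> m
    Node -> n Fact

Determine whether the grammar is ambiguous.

Ambiguous

Witness: id * id

Derivation 1: Node ⇒ Body ⇒ Fact ⇒ Fact * id ⇒ id * id
Derivation 2: Node ⇒ Body ⇒ Body * Fact ⇒ Fact * Fact ⇒ id * Fact ⇒ id * id

Two distinct leftmost derivations for the same string.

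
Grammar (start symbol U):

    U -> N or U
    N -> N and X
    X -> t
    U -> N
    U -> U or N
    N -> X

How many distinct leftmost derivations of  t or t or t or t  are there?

Parse trees for t or t or t or t:
  [U [N [X t]] or [U [N [X t]] or [U [N [X t]] or [U [N [X t]]]]]]
  [U [N [X t]] or [U [N [X t]] or [U [U [N [X t]]] or [N [X t]]]]]
  [U [N [X t]] or [U [U [N [X t]] or [U [N [X t]]]] or [N [X t]]]]
  [U [N [X t]] or [U [U [U [N [X t]]] or [N [X t]]] or [N [X t]]]]
  [U [U [N [X t]] or [U [N [X t]] or [U [N [X t]]]]] or [N [X t]]]
  [U [U [N [X t]] or [U [U [N [X t]]] or [N [X t]]]] or [N [X t]]]
  [U [U [U [N [X t]] or [U [N [X t]]]] or [N [X t]]] or [N [X t]]]
  [U [U [U [U [N [X t]]] or [N [X t]]] or [N [X t]]] or [N [X t]]]

8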